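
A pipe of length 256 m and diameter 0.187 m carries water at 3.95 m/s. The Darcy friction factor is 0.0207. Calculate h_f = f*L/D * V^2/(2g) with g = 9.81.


Darcy-Weisbach equation: h_f = f * (L/D) * V^2/(2g).
f * L/D = 0.0207 * 256/0.187 = 28.338.
V^2/(2g) = 3.95^2 / (2*9.81) = 15.6025 / 19.62 = 0.7952 m.
h_f = 28.338 * 0.7952 = 22.535 m.

22.535


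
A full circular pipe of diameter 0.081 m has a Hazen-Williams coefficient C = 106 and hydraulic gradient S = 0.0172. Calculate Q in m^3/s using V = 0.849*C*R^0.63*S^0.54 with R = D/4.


For a full circular pipe, R = D/4 = 0.081/4 = 0.0203 m.
V = 0.849 * 106 * 0.0203^0.63 * 0.0172^0.54
  = 0.849 * 106 * 0.085713 * 0.111477
  = 0.8599 m/s.
Pipe area A = pi*D^2/4 = pi*0.081^2/4 = 0.0052 m^2.
Q = A * V = 0.0052 * 0.8599 = 0.0044 m^3/s.

0.0044


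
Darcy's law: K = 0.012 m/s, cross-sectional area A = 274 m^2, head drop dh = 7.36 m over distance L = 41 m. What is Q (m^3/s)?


Darcy's law: Q = K * A * i, where i = dh/L.
Hydraulic gradient i = 7.36 / 41 = 0.179512.
Q = 0.012 * 274 * 0.179512
  = 0.5902 m^3/s.

0.5902


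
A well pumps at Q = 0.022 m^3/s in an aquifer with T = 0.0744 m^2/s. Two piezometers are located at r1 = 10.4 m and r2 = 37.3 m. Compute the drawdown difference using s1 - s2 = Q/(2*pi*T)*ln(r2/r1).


Thiem equation: s1 - s2 = Q/(2*pi*T) * ln(r2/r1).
ln(r2/r1) = ln(37.3/10.4) = 1.2772.
Q/(2*pi*T) = 0.022 / (2*pi*0.0744) = 0.022 / 0.4675 = 0.0471.
s1 - s2 = 0.0471 * 1.2772 = 0.0601 m.

0.0601


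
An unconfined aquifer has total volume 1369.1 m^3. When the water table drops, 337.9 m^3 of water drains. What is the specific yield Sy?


Specific yield Sy = Volume drained / Total volume.
Sy = 337.9 / 1369.1
   = 0.2468.

0.2468


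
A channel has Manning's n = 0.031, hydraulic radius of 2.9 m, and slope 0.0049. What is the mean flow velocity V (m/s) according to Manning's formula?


Manning's equation gives V = (1/n) * R^(2/3) * S^(1/2).
First, compute R^(2/3) = 2.9^(2/3) = 2.0336.
Next, S^(1/2) = 0.0049^(1/2) = 0.07.
Then 1/n = 1/0.031 = 32.26.
V = 32.26 * 2.0336 * 0.07 = 4.592 m/s.

4.592


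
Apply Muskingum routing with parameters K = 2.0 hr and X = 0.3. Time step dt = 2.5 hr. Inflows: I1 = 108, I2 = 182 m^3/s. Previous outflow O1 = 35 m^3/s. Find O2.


Muskingum coefficients:
denom = 2*K*(1-X) + dt = 2*2.0*(1-0.3) + 2.5 = 5.3.
C0 = (dt - 2*K*X)/denom = (2.5 - 2*2.0*0.3)/5.3 = 0.2453.
C1 = (dt + 2*K*X)/denom = (2.5 + 2*2.0*0.3)/5.3 = 0.6981.
C2 = (2*K*(1-X) - dt)/denom = 0.0566.
O2 = C0*I2 + C1*I1 + C2*O1
   = 0.2453*182 + 0.6981*108 + 0.0566*35
   = 122.02 m^3/s.

122.02


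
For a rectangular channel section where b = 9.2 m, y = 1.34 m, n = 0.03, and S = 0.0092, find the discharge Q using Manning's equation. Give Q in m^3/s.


For a rectangular channel, the cross-sectional area A = b * y = 9.2 * 1.34 = 12.33 m^2.
The wetted perimeter P = b + 2y = 9.2 + 2*1.34 = 11.88 m.
Hydraulic radius R = A/P = 12.33/11.88 = 1.0377 m.
Velocity V = (1/n)*R^(2/3)*S^(1/2) = (1/0.03)*1.0377^(2/3)*0.0092^(1/2) = 3.2771 m/s.
Discharge Q = A * V = 12.33 * 3.2771 = 40.4 m^3/s.

40.4


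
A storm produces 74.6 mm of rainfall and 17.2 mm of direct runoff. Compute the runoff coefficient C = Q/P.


The runoff coefficient C = runoff depth / rainfall depth.
C = 17.2 / 74.6
  = 0.2306.

0.2306


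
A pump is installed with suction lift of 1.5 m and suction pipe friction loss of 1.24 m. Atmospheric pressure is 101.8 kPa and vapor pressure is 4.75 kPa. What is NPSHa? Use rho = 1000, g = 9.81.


NPSHa = p_atm/(rho*g) - z_s - hf_s - p_vap/(rho*g).
p_atm/(rho*g) = 101.8*1000 / (1000*9.81) = 10.377 m.
p_vap/(rho*g) = 4.75*1000 / (1000*9.81) = 0.484 m.
NPSHa = 10.377 - 1.5 - 1.24 - 0.484
      = 7.15 m.

7.15


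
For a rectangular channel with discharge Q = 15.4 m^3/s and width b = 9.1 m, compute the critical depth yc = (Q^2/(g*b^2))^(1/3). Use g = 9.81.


Using yc = (Q^2 / (g * b^2))^(1/3):
Q^2 = 15.4^2 = 237.16.
g * b^2 = 9.81 * 9.1^2 = 9.81 * 82.81 = 812.37.
Q^2 / (g*b^2) = 237.16 / 812.37 = 0.2919.
yc = 0.2919^(1/3) = 0.6634 m.

0.6634


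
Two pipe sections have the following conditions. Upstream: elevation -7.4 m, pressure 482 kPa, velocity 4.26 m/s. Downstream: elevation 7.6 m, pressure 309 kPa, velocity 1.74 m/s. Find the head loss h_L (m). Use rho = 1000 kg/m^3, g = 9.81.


Total head at each section: H = z + p/(rho*g) + V^2/(2g).
H1 = -7.4 + 482*1000/(1000*9.81) + 4.26^2/(2*9.81)
   = -7.4 + 49.134 + 0.925
   = 42.658 m.
H2 = 7.6 + 309*1000/(1000*9.81) + 1.74^2/(2*9.81)
   = 7.6 + 31.498 + 0.1543
   = 39.253 m.
h_L = H1 - H2 = 42.658 - 39.253 = 3.406 m.

3.406


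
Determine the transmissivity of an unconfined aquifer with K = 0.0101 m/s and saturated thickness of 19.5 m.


Transmissivity is defined as T = K * h.
T = 0.0101 * 19.5
  = 0.1969 m^2/s.

0.1969


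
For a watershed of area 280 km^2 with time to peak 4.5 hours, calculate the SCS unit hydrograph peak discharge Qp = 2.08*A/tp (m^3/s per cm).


SCS formula: Qp = 2.08 * A / tp.
Qp = 2.08 * 280 / 4.5
   = 582.4 / 4.5
   = 129.42 m^3/s per cm.

129.42


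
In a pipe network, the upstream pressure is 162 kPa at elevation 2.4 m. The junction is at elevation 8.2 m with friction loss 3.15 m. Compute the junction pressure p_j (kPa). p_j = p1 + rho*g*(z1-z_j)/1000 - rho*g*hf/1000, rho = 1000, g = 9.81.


Junction pressure: p_j = p1 + rho*g*(z1 - z_j)/1000 - rho*g*hf/1000.
Elevation term = 1000*9.81*(2.4 - 8.2)/1000 = -56.898 kPa.
Friction term = 1000*9.81*3.15/1000 = 30.901 kPa.
p_j = 162 + -56.898 - 30.901 = 74.2 kPa.

74.2


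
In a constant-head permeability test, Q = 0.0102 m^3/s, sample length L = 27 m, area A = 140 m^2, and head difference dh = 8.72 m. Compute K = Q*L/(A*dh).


From K = Q*L / (A*dh):
Numerator: Q*L = 0.0102 * 27 = 0.2754.
Denominator: A*dh = 140 * 8.72 = 1220.8.
K = 0.2754 / 1220.8 = 0.000226 m/s.

0.000226


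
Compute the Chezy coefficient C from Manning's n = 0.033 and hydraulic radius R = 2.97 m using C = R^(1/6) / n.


The Chezy coefficient relates to Manning's n through C = R^(1/6) / n.
R^(1/6) = 2.97^(1/6) = 1.198927.
C = 1.198927 / 0.033 = 36.33 m^(1/2)/s.

36.33


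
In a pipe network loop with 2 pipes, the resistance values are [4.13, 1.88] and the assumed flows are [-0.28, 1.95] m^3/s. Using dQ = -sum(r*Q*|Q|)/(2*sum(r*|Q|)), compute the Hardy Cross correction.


Numerator terms (r*Q*|Q|): 4.13*-0.28*|-0.28| = -0.3238; 1.88*1.95*|1.95| = 7.1487.
Sum of numerator = 6.8249.
Denominator terms (r*|Q|): 4.13*|-0.28| = 1.1564; 1.88*|1.95| = 3.666.
2 * sum of denominator = 2 * 4.8224 = 9.6448.
dQ = -6.8249 / 9.6448 = -0.7076 m^3/s.

-0.7076


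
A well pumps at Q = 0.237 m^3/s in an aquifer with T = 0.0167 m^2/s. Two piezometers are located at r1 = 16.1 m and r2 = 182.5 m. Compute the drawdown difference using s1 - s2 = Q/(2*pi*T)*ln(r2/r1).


Thiem equation: s1 - s2 = Q/(2*pi*T) * ln(r2/r1).
ln(r2/r1) = ln(182.5/16.1) = 2.4279.
Q/(2*pi*T) = 0.237 / (2*pi*0.0167) = 0.237 / 0.1049 = 2.2587.
s1 - s2 = 2.2587 * 2.4279 = 5.4839 m.

5.4839


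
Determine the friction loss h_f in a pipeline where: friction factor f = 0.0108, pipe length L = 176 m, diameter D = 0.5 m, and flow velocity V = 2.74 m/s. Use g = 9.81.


Darcy-Weisbach equation: h_f = f * (L/D) * V^2/(2g).
f * L/D = 0.0108 * 176/0.5 = 3.8016.
V^2/(2g) = 2.74^2 / (2*9.81) = 7.5076 / 19.62 = 0.3827 m.
h_f = 3.8016 * 0.3827 = 1.455 m.

1.455


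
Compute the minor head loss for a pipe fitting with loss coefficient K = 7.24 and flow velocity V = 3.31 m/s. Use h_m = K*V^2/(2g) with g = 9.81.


Minor loss formula: h_m = K * V^2/(2g).
V^2 = 3.31^2 = 10.9561.
V^2/(2g) = 10.9561 / 19.62 = 0.5584 m.
h_m = 7.24 * 0.5584 = 4.0429 m.

4.0429


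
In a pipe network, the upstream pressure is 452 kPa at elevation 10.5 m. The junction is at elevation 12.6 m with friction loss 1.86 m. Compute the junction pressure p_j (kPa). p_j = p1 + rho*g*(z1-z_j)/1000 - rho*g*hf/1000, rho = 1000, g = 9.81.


Junction pressure: p_j = p1 + rho*g*(z1 - z_j)/1000 - rho*g*hf/1000.
Elevation term = 1000*9.81*(10.5 - 12.6)/1000 = -20.601 kPa.
Friction term = 1000*9.81*1.86/1000 = 18.247 kPa.
p_j = 452 + -20.601 - 18.247 = 413.15 kPa.

413.15


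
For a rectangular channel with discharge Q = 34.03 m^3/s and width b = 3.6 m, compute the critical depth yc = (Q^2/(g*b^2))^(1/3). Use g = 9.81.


Using yc = (Q^2 / (g * b^2))^(1/3):
Q^2 = 34.03^2 = 1158.04.
g * b^2 = 9.81 * 3.6^2 = 9.81 * 12.96 = 127.14.
Q^2 / (g*b^2) = 1158.04 / 127.14 = 9.1084.
yc = 9.1084^(1/3) = 2.0884 m.

2.0884


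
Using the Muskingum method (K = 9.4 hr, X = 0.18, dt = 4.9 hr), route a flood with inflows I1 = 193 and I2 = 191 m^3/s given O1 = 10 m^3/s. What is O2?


Muskingum coefficients:
denom = 2*K*(1-X) + dt = 2*9.4*(1-0.18) + 4.9 = 20.316.
C0 = (dt - 2*K*X)/denom = (4.9 - 2*9.4*0.18)/20.316 = 0.0746.
C1 = (dt + 2*K*X)/denom = (4.9 + 2*9.4*0.18)/20.316 = 0.4078.
C2 = (2*K*(1-X) - dt)/denom = 0.5176.
O2 = C0*I2 + C1*I1 + C2*O1
   = 0.0746*191 + 0.4078*193 + 0.5176*10
   = 98.13 m^3/s.

98.13


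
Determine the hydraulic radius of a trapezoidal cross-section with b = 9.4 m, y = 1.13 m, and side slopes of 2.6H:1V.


For a trapezoidal section with side slope z:
A = (b + z*y)*y = (9.4 + 2.6*1.13)*1.13 = 13.942 m^2.
P = b + 2*y*sqrt(1 + z^2) = 9.4 + 2*1.13*sqrt(1 + 2.6^2) = 15.696 m.
R = A/P = 13.942 / 15.696 = 0.8883 m.

0.8883


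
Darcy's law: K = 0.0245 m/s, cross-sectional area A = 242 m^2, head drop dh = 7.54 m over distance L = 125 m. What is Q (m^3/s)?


Darcy's law: Q = K * A * i, where i = dh/L.
Hydraulic gradient i = 7.54 / 125 = 0.06032.
Q = 0.0245 * 242 * 0.06032
  = 0.3576 m^3/s.

0.3576


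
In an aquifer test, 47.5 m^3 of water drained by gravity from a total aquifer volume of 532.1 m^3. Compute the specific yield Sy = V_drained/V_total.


Specific yield Sy = Volume drained / Total volume.
Sy = 47.5 / 532.1
   = 0.0893.

0.0893


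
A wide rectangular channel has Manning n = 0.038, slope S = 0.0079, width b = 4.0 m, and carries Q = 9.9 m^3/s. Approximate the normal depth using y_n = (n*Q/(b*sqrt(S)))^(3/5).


We use the wide-channel approximation y_n = (n*Q/(b*sqrt(S)))^(3/5).
sqrt(S) = sqrt(0.0079) = 0.088882.
Numerator: n*Q = 0.038 * 9.9 = 0.3762.
Denominator: b*sqrt(S) = 4.0 * 0.088882 = 0.355528.
arg = 1.0581.
y_n = 1.0581^(3/5) = 1.0345 m.

1.0345


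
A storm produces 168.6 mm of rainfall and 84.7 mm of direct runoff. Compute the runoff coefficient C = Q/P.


The runoff coefficient C = runoff depth / rainfall depth.
C = 84.7 / 168.6
  = 0.5024.

0.5024


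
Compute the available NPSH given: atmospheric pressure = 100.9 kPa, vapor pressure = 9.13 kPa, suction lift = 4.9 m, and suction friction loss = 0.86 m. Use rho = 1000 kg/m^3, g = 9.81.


NPSHa = p_atm/(rho*g) - z_s - hf_s - p_vap/(rho*g).
p_atm/(rho*g) = 100.9*1000 / (1000*9.81) = 10.285 m.
p_vap/(rho*g) = 9.13*1000 / (1000*9.81) = 0.931 m.
NPSHa = 10.285 - 4.9 - 0.86 - 0.931
      = 3.59 m.

3.59


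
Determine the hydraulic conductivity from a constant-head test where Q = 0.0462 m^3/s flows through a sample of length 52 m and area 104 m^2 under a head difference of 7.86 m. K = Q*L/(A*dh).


From K = Q*L / (A*dh):
Numerator: Q*L = 0.0462 * 52 = 2.4024.
Denominator: A*dh = 104 * 7.86 = 817.44.
K = 2.4024 / 817.44 = 0.002939 m/s.

0.002939


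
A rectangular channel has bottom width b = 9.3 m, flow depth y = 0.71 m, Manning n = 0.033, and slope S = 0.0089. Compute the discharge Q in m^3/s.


For a rectangular channel, the cross-sectional area A = b * y = 9.3 * 0.71 = 6.6 m^2.
The wetted perimeter P = b + 2y = 9.3 + 2*0.71 = 10.72 m.
Hydraulic radius R = A/P = 6.6/10.72 = 0.616 m.
Velocity V = (1/n)*R^(2/3)*S^(1/2) = (1/0.033)*0.616^(2/3)*0.0089^(1/2) = 2.0696 m/s.
Discharge Q = A * V = 6.6 * 2.0696 = 13.665 m^3/s.

13.665


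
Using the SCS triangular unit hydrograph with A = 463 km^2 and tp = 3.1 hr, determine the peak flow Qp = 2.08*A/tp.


SCS formula: Qp = 2.08 * A / tp.
Qp = 2.08 * 463 / 3.1
   = 963.04 / 3.1
   = 310.66 m^3/s per cm.

310.66


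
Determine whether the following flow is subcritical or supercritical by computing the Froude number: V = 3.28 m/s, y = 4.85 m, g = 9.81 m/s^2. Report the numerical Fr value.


The Froude number is defined as Fr = V / sqrt(g*y).
g*y = 9.81 * 4.85 = 47.5785.
sqrt(g*y) = sqrt(47.5785) = 6.8977.
Fr = 3.28 / 6.8977 = 0.4755.
Since Fr < 1, the flow is subcritical.

0.4755


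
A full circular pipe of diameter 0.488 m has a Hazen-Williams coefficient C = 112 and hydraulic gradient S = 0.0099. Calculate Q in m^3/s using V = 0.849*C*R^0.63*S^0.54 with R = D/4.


For a full circular pipe, R = D/4 = 0.488/4 = 0.122 m.
V = 0.849 * 112 * 0.122^0.63 * 0.0099^0.54
  = 0.849 * 112 * 0.265709 * 0.082726
  = 2.0901 m/s.
Pipe area A = pi*D^2/4 = pi*0.488^2/4 = 0.187 m^2.
Q = A * V = 0.187 * 2.0901 = 0.3909 m^3/s.

0.3909


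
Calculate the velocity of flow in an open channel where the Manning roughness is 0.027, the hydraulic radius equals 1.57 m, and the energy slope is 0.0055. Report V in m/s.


Manning's equation gives V = (1/n) * R^(2/3) * S^(1/2).
First, compute R^(2/3) = 1.57^(2/3) = 1.3508.
Next, S^(1/2) = 0.0055^(1/2) = 0.074162.
Then 1/n = 1/0.027 = 37.04.
V = 37.04 * 1.3508 * 0.074162 = 3.7104 m/s.

3.7104


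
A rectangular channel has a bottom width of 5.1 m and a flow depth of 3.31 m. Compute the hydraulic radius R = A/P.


For a rectangular section:
Flow area A = b * y = 5.1 * 3.31 = 16.88 m^2.
Wetted perimeter P = b + 2y = 5.1 + 2*3.31 = 11.72 m.
Hydraulic radius R = A/P = 16.88 / 11.72 = 1.4404 m.

1.4404


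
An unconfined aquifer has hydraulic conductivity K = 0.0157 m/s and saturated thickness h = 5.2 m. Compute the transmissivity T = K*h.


Transmissivity is defined as T = K * h.
T = 0.0157 * 5.2
  = 0.0816 m^2/s.

0.0816


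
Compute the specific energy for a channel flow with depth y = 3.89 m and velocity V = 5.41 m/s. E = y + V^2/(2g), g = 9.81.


Specific energy E = y + V^2/(2g).
Velocity head = V^2/(2g) = 5.41^2 / (2*9.81) = 29.2681 / 19.62 = 1.4917 m.
E = 3.89 + 1.4917 = 5.3817 m.

5.3817


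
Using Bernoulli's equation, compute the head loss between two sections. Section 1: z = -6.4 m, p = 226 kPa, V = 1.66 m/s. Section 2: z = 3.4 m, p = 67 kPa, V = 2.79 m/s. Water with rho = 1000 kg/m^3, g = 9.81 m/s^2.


Total head at each section: H = z + p/(rho*g) + V^2/(2g).
H1 = -6.4 + 226*1000/(1000*9.81) + 1.66^2/(2*9.81)
   = -6.4 + 23.038 + 0.1404
   = 16.778 m.
H2 = 3.4 + 67*1000/(1000*9.81) + 2.79^2/(2*9.81)
   = 3.4 + 6.83 + 0.3967
   = 10.627 m.
h_L = H1 - H2 = 16.778 - 10.627 = 6.152 m.

6.152


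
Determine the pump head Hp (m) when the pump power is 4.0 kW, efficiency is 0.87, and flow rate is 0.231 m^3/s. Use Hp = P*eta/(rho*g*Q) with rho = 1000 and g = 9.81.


Pump head formula: Hp = P * eta / (rho * g * Q).
Numerator: P * eta = 4.0 * 1000 * 0.87 = 3480.0 W.
Denominator: rho * g * Q = 1000 * 9.81 * 0.231 = 2266.11.
Hp = 3480.0 / 2266.11 = 1.54 m.

1.54


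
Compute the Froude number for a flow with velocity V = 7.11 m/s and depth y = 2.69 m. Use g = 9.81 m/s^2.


The Froude number is defined as Fr = V / sqrt(g*y).
g*y = 9.81 * 2.69 = 26.3889.
sqrt(g*y) = sqrt(26.3889) = 5.137.
Fr = 7.11 / 5.137 = 1.3841.

1.3841


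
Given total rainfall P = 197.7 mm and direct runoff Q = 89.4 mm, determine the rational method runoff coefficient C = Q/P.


The runoff coefficient C = runoff depth / rainfall depth.
C = 89.4 / 197.7
  = 0.4522.

0.4522


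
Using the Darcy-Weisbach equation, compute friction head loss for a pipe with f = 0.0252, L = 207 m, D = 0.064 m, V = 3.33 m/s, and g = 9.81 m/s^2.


Darcy-Weisbach equation: h_f = f * (L/D) * V^2/(2g).
f * L/D = 0.0252 * 207/0.064 = 81.5062.
V^2/(2g) = 3.33^2 / (2*9.81) = 11.0889 / 19.62 = 0.5652 m.
h_f = 81.5062 * 0.5652 = 46.066 m.

46.066


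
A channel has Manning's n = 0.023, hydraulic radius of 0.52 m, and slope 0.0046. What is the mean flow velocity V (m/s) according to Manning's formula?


Manning's equation gives V = (1/n) * R^(2/3) * S^(1/2).
First, compute R^(2/3) = 0.52^(2/3) = 0.6466.
Next, S^(1/2) = 0.0046^(1/2) = 0.067823.
Then 1/n = 1/0.023 = 43.48.
V = 43.48 * 0.6466 * 0.067823 = 1.9069 m/s.

1.9069


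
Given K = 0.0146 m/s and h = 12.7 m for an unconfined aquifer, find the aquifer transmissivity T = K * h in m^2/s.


Transmissivity is defined as T = K * h.
T = 0.0146 * 12.7
  = 0.1854 m^2/s.

0.1854


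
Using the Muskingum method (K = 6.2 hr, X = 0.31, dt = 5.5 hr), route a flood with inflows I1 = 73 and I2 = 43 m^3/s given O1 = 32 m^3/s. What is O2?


Muskingum coefficients:
denom = 2*K*(1-X) + dt = 2*6.2*(1-0.31) + 5.5 = 14.056.
C0 = (dt - 2*K*X)/denom = (5.5 - 2*6.2*0.31)/14.056 = 0.1178.
C1 = (dt + 2*K*X)/denom = (5.5 + 2*6.2*0.31)/14.056 = 0.6648.
C2 = (2*K*(1-X) - dt)/denom = 0.2174.
O2 = C0*I2 + C1*I1 + C2*O1
   = 0.1178*43 + 0.6648*73 + 0.2174*32
   = 60.55 m^3/s.

60.55


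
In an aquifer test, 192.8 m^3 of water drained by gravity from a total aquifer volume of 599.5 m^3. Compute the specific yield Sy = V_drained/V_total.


Specific yield Sy = Volume drained / Total volume.
Sy = 192.8 / 599.5
   = 0.3216.

0.3216


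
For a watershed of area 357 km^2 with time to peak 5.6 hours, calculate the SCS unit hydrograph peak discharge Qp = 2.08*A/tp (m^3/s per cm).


SCS formula: Qp = 2.08 * A / tp.
Qp = 2.08 * 357 / 5.6
   = 742.56 / 5.6
   = 132.6 m^3/s per cm.

132.6


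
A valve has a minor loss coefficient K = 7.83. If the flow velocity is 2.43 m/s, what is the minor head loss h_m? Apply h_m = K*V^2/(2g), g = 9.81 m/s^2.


Minor loss formula: h_m = K * V^2/(2g).
V^2 = 2.43^2 = 5.9049.
V^2/(2g) = 5.9049 / 19.62 = 0.301 m.
h_m = 7.83 * 0.301 = 2.3565 m.

2.3565


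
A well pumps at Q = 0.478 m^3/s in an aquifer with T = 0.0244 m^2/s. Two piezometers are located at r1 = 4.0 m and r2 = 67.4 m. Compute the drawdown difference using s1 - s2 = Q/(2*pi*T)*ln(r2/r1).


Thiem equation: s1 - s2 = Q/(2*pi*T) * ln(r2/r1).
ln(r2/r1) = ln(67.4/4.0) = 2.8244.
Q/(2*pi*T) = 0.478 / (2*pi*0.0244) = 0.478 / 0.1533 = 3.1179.
s1 - s2 = 3.1179 * 2.8244 = 8.806 m.

8.806


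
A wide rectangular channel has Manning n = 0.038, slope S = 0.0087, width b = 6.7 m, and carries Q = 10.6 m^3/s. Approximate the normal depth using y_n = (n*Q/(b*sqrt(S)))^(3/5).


We use the wide-channel approximation y_n = (n*Q/(b*sqrt(S)))^(3/5).
sqrt(S) = sqrt(0.0087) = 0.093274.
Numerator: n*Q = 0.038 * 10.6 = 0.4028.
Denominator: b*sqrt(S) = 6.7 * 0.093274 = 0.624936.
arg = 0.6445.
y_n = 0.6445^(3/5) = 0.7683 m.

0.7683


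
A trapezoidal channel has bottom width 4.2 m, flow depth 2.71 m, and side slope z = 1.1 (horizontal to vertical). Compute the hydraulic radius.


For a trapezoidal section with side slope z:
A = (b + z*y)*y = (4.2 + 1.1*2.71)*2.71 = 19.461 m^2.
P = b + 2*y*sqrt(1 + z^2) = 4.2 + 2*2.71*sqrt(1 + 1.1^2) = 12.257 m.
R = A/P = 19.461 / 12.257 = 1.5877 m.

1.5877


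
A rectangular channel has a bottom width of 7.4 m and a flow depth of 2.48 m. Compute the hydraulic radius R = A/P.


For a rectangular section:
Flow area A = b * y = 7.4 * 2.48 = 18.35 m^2.
Wetted perimeter P = b + 2y = 7.4 + 2*2.48 = 12.36 m.
Hydraulic radius R = A/P = 18.35 / 12.36 = 1.4848 m.

1.4848


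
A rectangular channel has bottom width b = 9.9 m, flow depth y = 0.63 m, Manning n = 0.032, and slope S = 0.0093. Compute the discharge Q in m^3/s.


For a rectangular channel, the cross-sectional area A = b * y = 9.9 * 0.63 = 6.24 m^2.
The wetted perimeter P = b + 2y = 9.9 + 2*0.63 = 11.16 m.
Hydraulic radius R = A/P = 6.24/11.16 = 0.5589 m.
Velocity V = (1/n)*R^(2/3)*S^(1/2) = (1/0.032)*0.5589^(2/3)*0.0093^(1/2) = 2.0447 m/s.
Discharge Q = A * V = 6.24 * 2.0447 = 12.753 m^3/s.

12.753


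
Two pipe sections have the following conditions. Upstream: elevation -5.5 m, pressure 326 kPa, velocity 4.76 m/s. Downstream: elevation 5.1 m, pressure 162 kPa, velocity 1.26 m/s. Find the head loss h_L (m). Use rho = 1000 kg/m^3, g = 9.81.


Total head at each section: H = z + p/(rho*g) + V^2/(2g).
H1 = -5.5 + 326*1000/(1000*9.81) + 4.76^2/(2*9.81)
   = -5.5 + 33.231 + 1.1548
   = 28.886 m.
H2 = 5.1 + 162*1000/(1000*9.81) + 1.26^2/(2*9.81)
   = 5.1 + 16.514 + 0.0809
   = 21.695 m.
h_L = H1 - H2 = 28.886 - 21.695 = 7.192 m.

7.192


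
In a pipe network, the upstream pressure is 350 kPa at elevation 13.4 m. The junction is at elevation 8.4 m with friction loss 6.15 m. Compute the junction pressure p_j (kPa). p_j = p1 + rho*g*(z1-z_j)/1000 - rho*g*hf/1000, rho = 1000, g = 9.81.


Junction pressure: p_j = p1 + rho*g*(z1 - z_j)/1000 - rho*g*hf/1000.
Elevation term = 1000*9.81*(13.4 - 8.4)/1000 = 49.05 kPa.
Friction term = 1000*9.81*6.15/1000 = 60.331 kPa.
p_j = 350 + 49.05 - 60.331 = 338.72 kPa.

338.72


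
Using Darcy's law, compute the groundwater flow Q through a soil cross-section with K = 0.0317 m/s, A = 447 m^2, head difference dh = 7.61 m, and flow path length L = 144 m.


Darcy's law: Q = K * A * i, where i = dh/L.
Hydraulic gradient i = 7.61 / 144 = 0.052847.
Q = 0.0317 * 447 * 0.052847
  = 0.7488 m^3/s.

0.7488


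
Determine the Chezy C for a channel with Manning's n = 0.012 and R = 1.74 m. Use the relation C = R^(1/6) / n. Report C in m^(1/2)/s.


The Chezy coefficient relates to Manning's n through C = R^(1/6) / n.
R^(1/6) = 1.74^(1/6) = 1.096709.
C = 1.096709 / 0.012 = 91.39 m^(1/2)/s.

91.39


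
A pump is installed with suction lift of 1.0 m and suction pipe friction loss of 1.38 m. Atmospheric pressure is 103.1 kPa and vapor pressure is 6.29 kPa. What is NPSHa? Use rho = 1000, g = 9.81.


NPSHa = p_atm/(rho*g) - z_s - hf_s - p_vap/(rho*g).
p_atm/(rho*g) = 103.1*1000 / (1000*9.81) = 10.51 m.
p_vap/(rho*g) = 6.29*1000 / (1000*9.81) = 0.641 m.
NPSHa = 10.51 - 1.0 - 1.38 - 0.641
      = 7.49 m.

7.49


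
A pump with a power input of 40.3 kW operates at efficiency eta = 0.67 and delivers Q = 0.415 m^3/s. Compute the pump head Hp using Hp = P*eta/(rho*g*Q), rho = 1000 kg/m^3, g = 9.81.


Pump head formula: Hp = P * eta / (rho * g * Q).
Numerator: P * eta = 40.3 * 1000 * 0.67 = 27001.0 W.
Denominator: rho * g * Q = 1000 * 9.81 * 0.415 = 4071.15.
Hp = 27001.0 / 4071.15 = 6.63 m.

6.63


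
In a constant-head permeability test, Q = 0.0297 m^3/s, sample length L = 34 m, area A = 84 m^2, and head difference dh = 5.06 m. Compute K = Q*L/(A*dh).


From K = Q*L / (A*dh):
Numerator: Q*L = 0.0297 * 34 = 1.0098.
Denominator: A*dh = 84 * 5.06 = 425.04.
K = 1.0098 / 425.04 = 0.002376 m/s.

0.002376


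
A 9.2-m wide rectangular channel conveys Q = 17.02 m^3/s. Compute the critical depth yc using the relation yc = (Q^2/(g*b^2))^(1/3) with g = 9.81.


Using yc = (Q^2 / (g * b^2))^(1/3):
Q^2 = 17.02^2 = 289.68.
g * b^2 = 9.81 * 9.2^2 = 9.81 * 84.64 = 830.32.
Q^2 / (g*b^2) = 289.68 / 830.32 = 0.3489.
yc = 0.3489^(1/3) = 0.704 m.

0.704


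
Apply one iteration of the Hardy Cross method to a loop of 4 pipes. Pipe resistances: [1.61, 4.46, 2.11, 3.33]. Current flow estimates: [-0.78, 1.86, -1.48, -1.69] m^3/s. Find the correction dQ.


Numerator terms (r*Q*|Q|): 1.61*-0.78*|-0.78| = -0.9795; 4.46*1.86*|1.86| = 15.4298; 2.11*-1.48*|-1.48| = -4.6217; 3.33*-1.69*|-1.69| = -9.5108.
Sum of numerator = 0.3177.
Denominator terms (r*|Q|): 1.61*|-0.78| = 1.2558; 4.46*|1.86| = 8.2956; 2.11*|-1.48| = 3.1228; 3.33*|-1.69| = 5.6277.
2 * sum of denominator = 2 * 18.3019 = 36.6038.
dQ = -0.3177 / 36.6038 = -0.0087 m^3/s.

-0.0087


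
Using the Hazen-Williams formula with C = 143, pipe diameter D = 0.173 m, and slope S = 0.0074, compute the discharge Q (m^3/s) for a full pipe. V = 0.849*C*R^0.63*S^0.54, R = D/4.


For a full circular pipe, R = D/4 = 0.173/4 = 0.0432 m.
V = 0.849 * 143 * 0.0432^0.63 * 0.0074^0.54
  = 0.849 * 143 * 0.138252 * 0.070694
  = 1.1866 m/s.
Pipe area A = pi*D^2/4 = pi*0.173^2/4 = 0.0235 m^2.
Q = A * V = 0.0235 * 1.1866 = 0.0279 m^3/s.

0.0279


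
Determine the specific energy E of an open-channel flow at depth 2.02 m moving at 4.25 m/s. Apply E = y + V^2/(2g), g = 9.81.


Specific energy E = y + V^2/(2g).
Velocity head = V^2/(2g) = 4.25^2 / (2*9.81) = 18.0625 / 19.62 = 0.9206 m.
E = 2.02 + 0.9206 = 2.9406 m.

2.9406


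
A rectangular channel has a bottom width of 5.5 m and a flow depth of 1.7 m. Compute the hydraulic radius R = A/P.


For a rectangular section:
Flow area A = b * y = 5.5 * 1.7 = 9.35 m^2.
Wetted perimeter P = b + 2y = 5.5 + 2*1.7 = 8.9 m.
Hydraulic radius R = A/P = 9.35 / 8.9 = 1.0506 m.

1.0506


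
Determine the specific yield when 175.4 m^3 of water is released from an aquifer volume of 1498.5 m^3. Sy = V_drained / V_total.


Specific yield Sy = Volume drained / Total volume.
Sy = 175.4 / 1498.5
   = 0.1171.

0.1171


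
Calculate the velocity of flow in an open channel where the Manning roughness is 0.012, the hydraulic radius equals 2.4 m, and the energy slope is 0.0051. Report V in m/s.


Manning's equation gives V = (1/n) * R^(2/3) * S^(1/2).
First, compute R^(2/3) = 2.4^(2/3) = 1.7926.
Next, S^(1/2) = 0.0051^(1/2) = 0.071414.
Then 1/n = 1/0.012 = 83.33.
V = 83.33 * 1.7926 * 0.071414 = 10.6679 m/s.

10.6679


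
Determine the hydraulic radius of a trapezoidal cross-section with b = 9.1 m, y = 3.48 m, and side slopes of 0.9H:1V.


For a trapezoidal section with side slope z:
A = (b + z*y)*y = (9.1 + 0.9*3.48)*3.48 = 42.567 m^2.
P = b + 2*y*sqrt(1 + z^2) = 9.1 + 2*3.48*sqrt(1 + 0.9^2) = 18.464 m.
R = A/P = 42.567 / 18.464 = 2.3055 m.

2.3055


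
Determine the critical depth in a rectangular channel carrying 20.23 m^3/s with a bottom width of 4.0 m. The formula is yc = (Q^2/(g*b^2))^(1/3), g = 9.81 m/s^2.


Using yc = (Q^2 / (g * b^2))^(1/3):
Q^2 = 20.23^2 = 409.25.
g * b^2 = 9.81 * 4.0^2 = 9.81 * 16.0 = 156.96.
Q^2 / (g*b^2) = 409.25 / 156.96 = 2.6074.
yc = 2.6074^(1/3) = 1.3764 m.

1.3764


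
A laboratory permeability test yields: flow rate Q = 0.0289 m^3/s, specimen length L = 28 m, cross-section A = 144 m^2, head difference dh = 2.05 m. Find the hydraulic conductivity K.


From K = Q*L / (A*dh):
Numerator: Q*L = 0.0289 * 28 = 0.8092.
Denominator: A*dh = 144 * 2.05 = 295.2.
K = 0.8092 / 295.2 = 0.002741 m/s.

0.002741


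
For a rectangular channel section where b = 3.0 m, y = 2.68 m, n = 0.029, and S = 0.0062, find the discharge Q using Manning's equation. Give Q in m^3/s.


For a rectangular channel, the cross-sectional area A = b * y = 3.0 * 2.68 = 8.04 m^2.
The wetted perimeter P = b + 2y = 3.0 + 2*2.68 = 8.36 m.
Hydraulic radius R = A/P = 8.04/8.36 = 0.9617 m.
Velocity V = (1/n)*R^(2/3)*S^(1/2) = (1/0.029)*0.9617^(2/3)*0.0062^(1/2) = 2.6454 m/s.
Discharge Q = A * V = 8.04 * 2.6454 = 21.269 m^3/s.

21.269


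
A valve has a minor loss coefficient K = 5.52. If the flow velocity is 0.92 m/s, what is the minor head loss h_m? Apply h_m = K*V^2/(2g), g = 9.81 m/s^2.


Minor loss formula: h_m = K * V^2/(2g).
V^2 = 0.92^2 = 0.8464.
V^2/(2g) = 0.8464 / 19.62 = 0.0431 m.
h_m = 5.52 * 0.0431 = 0.2381 m.

0.2381


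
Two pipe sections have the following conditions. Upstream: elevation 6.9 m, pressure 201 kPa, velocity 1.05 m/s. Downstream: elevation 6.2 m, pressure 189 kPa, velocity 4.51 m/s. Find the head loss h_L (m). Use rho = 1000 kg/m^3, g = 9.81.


Total head at each section: H = z + p/(rho*g) + V^2/(2g).
H1 = 6.9 + 201*1000/(1000*9.81) + 1.05^2/(2*9.81)
   = 6.9 + 20.489 + 0.0562
   = 27.445 m.
H2 = 6.2 + 189*1000/(1000*9.81) + 4.51^2/(2*9.81)
   = 6.2 + 19.266 + 1.0367
   = 26.503 m.
h_L = H1 - H2 = 27.445 - 26.503 = 0.943 m.

0.943


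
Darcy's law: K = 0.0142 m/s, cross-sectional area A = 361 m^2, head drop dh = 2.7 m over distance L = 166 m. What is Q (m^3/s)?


Darcy's law: Q = K * A * i, where i = dh/L.
Hydraulic gradient i = 2.7 / 166 = 0.016265.
Q = 0.0142 * 361 * 0.016265
  = 0.0834 m^3/s.

0.0834


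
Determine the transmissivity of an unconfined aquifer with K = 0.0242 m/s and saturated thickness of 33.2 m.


Transmissivity is defined as T = K * h.
T = 0.0242 * 33.2
  = 0.8034 m^2/s.

0.8034


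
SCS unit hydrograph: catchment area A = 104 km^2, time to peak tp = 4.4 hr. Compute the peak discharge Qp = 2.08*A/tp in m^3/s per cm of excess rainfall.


SCS formula: Qp = 2.08 * A / tp.
Qp = 2.08 * 104 / 4.4
   = 216.32 / 4.4
   = 49.16 m^3/s per cm.

49.16


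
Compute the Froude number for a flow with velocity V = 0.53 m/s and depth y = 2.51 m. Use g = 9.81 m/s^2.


The Froude number is defined as Fr = V / sqrt(g*y).
g*y = 9.81 * 2.51 = 24.6231.
sqrt(g*y) = sqrt(24.6231) = 4.9622.
Fr = 0.53 / 4.9622 = 0.1068.

0.1068


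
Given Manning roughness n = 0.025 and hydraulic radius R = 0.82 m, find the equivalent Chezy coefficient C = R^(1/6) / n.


The Chezy coefficient relates to Manning's n through C = R^(1/6) / n.
R^(1/6) = 0.82^(1/6) = 0.967466.
C = 0.967466 / 0.025 = 38.7 m^(1/2)/s.

38.7


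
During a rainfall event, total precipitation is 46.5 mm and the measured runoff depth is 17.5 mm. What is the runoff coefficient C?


The runoff coefficient C = runoff depth / rainfall depth.
C = 17.5 / 46.5
  = 0.3763.

0.3763


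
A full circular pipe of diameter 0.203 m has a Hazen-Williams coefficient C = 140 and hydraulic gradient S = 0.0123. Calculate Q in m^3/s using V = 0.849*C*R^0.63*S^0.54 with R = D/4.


For a full circular pipe, R = D/4 = 0.203/4 = 0.0508 m.
V = 0.849 * 140 * 0.0508^0.63 * 0.0123^0.54
  = 0.849 * 140 * 0.152906 * 0.093014
  = 1.6905 m/s.
Pipe area A = pi*D^2/4 = pi*0.203^2/4 = 0.0324 m^2.
Q = A * V = 0.0324 * 1.6905 = 0.0547 m^3/s.

0.0547


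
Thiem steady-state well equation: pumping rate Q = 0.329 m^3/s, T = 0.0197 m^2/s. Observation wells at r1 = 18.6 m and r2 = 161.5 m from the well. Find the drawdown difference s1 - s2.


Thiem equation: s1 - s2 = Q/(2*pi*T) * ln(r2/r1).
ln(r2/r1) = ln(161.5/18.6) = 2.1613.
Q/(2*pi*T) = 0.329 / (2*pi*0.0197) = 0.329 / 0.1238 = 2.658.
s1 - s2 = 2.658 * 2.1613 = 5.7448 m.

5.7448


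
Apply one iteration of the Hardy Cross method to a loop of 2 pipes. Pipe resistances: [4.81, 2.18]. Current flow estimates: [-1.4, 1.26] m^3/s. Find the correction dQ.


Numerator terms (r*Q*|Q|): 4.81*-1.4*|-1.4| = -9.4276; 2.18*1.26*|1.26| = 3.461.
Sum of numerator = -5.9666.
Denominator terms (r*|Q|): 4.81*|-1.4| = 6.734; 2.18*|1.26| = 2.7468.
2 * sum of denominator = 2 * 9.4808 = 18.9616.
dQ = --5.9666 / 18.9616 = 0.3147 m^3/s.

0.3147


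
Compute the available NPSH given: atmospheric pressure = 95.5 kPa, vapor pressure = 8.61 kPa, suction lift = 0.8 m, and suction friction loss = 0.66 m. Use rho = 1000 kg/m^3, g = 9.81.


NPSHa = p_atm/(rho*g) - z_s - hf_s - p_vap/(rho*g).
p_atm/(rho*g) = 95.5*1000 / (1000*9.81) = 9.735 m.
p_vap/(rho*g) = 8.61*1000 / (1000*9.81) = 0.878 m.
NPSHa = 9.735 - 0.8 - 0.66 - 0.878
      = 7.4 m.

7.4


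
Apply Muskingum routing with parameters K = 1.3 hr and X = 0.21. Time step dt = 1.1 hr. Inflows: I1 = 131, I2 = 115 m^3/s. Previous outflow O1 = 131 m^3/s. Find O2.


Muskingum coefficients:
denom = 2*K*(1-X) + dt = 2*1.3*(1-0.21) + 1.1 = 3.154.
C0 = (dt - 2*K*X)/denom = (1.1 - 2*1.3*0.21)/3.154 = 0.1756.
C1 = (dt + 2*K*X)/denom = (1.1 + 2*1.3*0.21)/3.154 = 0.5219.
C2 = (2*K*(1-X) - dt)/denom = 0.3025.
O2 = C0*I2 + C1*I1 + C2*O1
   = 0.1756*115 + 0.5219*131 + 0.3025*131
   = 128.19 m^3/s.

128.19


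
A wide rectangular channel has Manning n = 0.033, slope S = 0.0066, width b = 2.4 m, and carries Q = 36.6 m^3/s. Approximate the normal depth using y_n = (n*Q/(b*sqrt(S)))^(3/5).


We use the wide-channel approximation y_n = (n*Q/(b*sqrt(S)))^(3/5).
sqrt(S) = sqrt(0.0066) = 0.08124.
Numerator: n*Q = 0.033 * 36.6 = 1.2078.
Denominator: b*sqrt(S) = 2.4 * 0.08124 = 0.194976.
arg = 6.1946.
y_n = 6.1946^(3/5) = 2.9868 m.

2.9868


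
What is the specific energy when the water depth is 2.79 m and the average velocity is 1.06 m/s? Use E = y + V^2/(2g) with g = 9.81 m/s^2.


Specific energy E = y + V^2/(2g).
Velocity head = V^2/(2g) = 1.06^2 / (2*9.81) = 1.1236 / 19.62 = 0.0573 m.
E = 2.79 + 0.0573 = 2.8473 m.

2.8473


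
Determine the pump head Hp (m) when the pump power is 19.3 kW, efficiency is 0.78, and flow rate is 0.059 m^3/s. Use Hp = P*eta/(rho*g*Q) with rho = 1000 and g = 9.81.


Pump head formula: Hp = P * eta / (rho * g * Q).
Numerator: P * eta = 19.3 * 1000 * 0.78 = 15054.0 W.
Denominator: rho * g * Q = 1000 * 9.81 * 0.059 = 578.79.
Hp = 15054.0 / 578.79 = 26.01 m.

26.01


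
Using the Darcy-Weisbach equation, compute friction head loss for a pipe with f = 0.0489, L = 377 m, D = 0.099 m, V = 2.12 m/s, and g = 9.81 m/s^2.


Darcy-Weisbach equation: h_f = f * (L/D) * V^2/(2g).
f * L/D = 0.0489 * 377/0.099 = 186.2152.
V^2/(2g) = 2.12^2 / (2*9.81) = 4.4944 / 19.62 = 0.2291 m.
h_f = 186.2152 * 0.2291 = 42.657 m.

42.657


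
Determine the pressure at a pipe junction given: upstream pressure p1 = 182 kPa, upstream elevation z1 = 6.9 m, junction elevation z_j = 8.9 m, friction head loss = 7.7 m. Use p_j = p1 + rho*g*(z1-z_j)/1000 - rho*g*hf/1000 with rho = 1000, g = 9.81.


Junction pressure: p_j = p1 + rho*g*(z1 - z_j)/1000 - rho*g*hf/1000.
Elevation term = 1000*9.81*(6.9 - 8.9)/1000 = -19.62 kPa.
Friction term = 1000*9.81*7.7/1000 = 75.537 kPa.
p_j = 182 + -19.62 - 75.537 = 86.84 kPa.

86.84


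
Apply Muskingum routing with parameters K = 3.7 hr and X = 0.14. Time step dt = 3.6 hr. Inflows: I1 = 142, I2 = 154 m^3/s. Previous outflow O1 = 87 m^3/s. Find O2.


Muskingum coefficients:
denom = 2*K*(1-X) + dt = 2*3.7*(1-0.14) + 3.6 = 9.964.
C0 = (dt - 2*K*X)/denom = (3.6 - 2*3.7*0.14)/9.964 = 0.2573.
C1 = (dt + 2*K*X)/denom = (3.6 + 2*3.7*0.14)/9.964 = 0.4653.
C2 = (2*K*(1-X) - dt)/denom = 0.2774.
O2 = C0*I2 + C1*I1 + C2*O1
   = 0.2573*154 + 0.4653*142 + 0.2774*87
   = 129.83 m^3/s.

129.83


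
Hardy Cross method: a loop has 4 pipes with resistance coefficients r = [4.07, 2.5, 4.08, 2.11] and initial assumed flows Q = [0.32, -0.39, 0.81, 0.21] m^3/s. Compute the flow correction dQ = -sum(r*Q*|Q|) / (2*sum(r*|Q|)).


Numerator terms (r*Q*|Q|): 4.07*0.32*|0.32| = 0.4168; 2.5*-0.39*|-0.39| = -0.3803; 4.08*0.81*|0.81| = 2.6769; 2.11*0.21*|0.21| = 0.0931.
Sum of numerator = 2.8065.
Denominator terms (r*|Q|): 4.07*|0.32| = 1.3024; 2.5*|-0.39| = 0.975; 4.08*|0.81| = 3.3048; 2.11*|0.21| = 0.4431.
2 * sum of denominator = 2 * 6.0253 = 12.0506.
dQ = -2.8065 / 12.0506 = -0.2329 m^3/s.

-0.2329


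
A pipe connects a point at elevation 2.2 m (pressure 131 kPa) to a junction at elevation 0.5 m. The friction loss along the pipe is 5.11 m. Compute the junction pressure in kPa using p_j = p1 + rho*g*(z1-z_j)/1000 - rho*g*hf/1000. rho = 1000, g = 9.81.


Junction pressure: p_j = p1 + rho*g*(z1 - z_j)/1000 - rho*g*hf/1000.
Elevation term = 1000*9.81*(2.2 - 0.5)/1000 = 16.677 kPa.
Friction term = 1000*9.81*5.11/1000 = 50.129 kPa.
p_j = 131 + 16.677 - 50.129 = 97.55 kPa.

97.55


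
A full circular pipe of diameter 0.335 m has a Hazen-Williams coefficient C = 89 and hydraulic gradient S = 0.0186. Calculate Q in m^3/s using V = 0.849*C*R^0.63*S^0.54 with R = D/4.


For a full circular pipe, R = D/4 = 0.335/4 = 0.0838 m.
V = 0.849 * 89 * 0.0838^0.63 * 0.0186^0.54
  = 0.849 * 89 * 0.209643 * 0.116289
  = 1.8421 m/s.
Pipe area A = pi*D^2/4 = pi*0.335^2/4 = 0.0881 m^2.
Q = A * V = 0.0881 * 1.8421 = 0.1624 m^3/s.

0.1624


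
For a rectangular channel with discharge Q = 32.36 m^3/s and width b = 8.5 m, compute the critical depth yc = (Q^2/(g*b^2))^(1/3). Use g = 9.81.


Using yc = (Q^2 / (g * b^2))^(1/3):
Q^2 = 32.36^2 = 1047.17.
g * b^2 = 9.81 * 8.5^2 = 9.81 * 72.25 = 708.77.
Q^2 / (g*b^2) = 1047.17 / 708.77 = 1.4774.
yc = 1.4774^(1/3) = 1.1389 m.

1.1389


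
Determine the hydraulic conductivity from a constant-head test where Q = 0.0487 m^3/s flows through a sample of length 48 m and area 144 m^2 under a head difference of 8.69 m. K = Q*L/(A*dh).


From K = Q*L / (A*dh):
Numerator: Q*L = 0.0487 * 48 = 2.3376.
Denominator: A*dh = 144 * 8.69 = 1251.36.
K = 2.3376 / 1251.36 = 0.001868 m/s.

0.001868


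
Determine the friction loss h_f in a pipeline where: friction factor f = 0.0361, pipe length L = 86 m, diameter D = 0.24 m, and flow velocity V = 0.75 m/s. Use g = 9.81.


Darcy-Weisbach equation: h_f = f * (L/D) * V^2/(2g).
f * L/D = 0.0361 * 86/0.24 = 12.9358.
V^2/(2g) = 0.75^2 / (2*9.81) = 0.5625 / 19.62 = 0.0287 m.
h_f = 12.9358 * 0.0287 = 0.371 m.

0.371


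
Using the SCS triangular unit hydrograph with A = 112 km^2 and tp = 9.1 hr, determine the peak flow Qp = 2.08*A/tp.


SCS formula: Qp = 2.08 * A / tp.
Qp = 2.08 * 112 / 9.1
   = 232.96 / 9.1
   = 25.6 m^3/s per cm.

25.6


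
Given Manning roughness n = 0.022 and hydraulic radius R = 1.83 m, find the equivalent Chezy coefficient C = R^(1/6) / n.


The Chezy coefficient relates to Manning's n through C = R^(1/6) / n.
R^(1/6) = 1.83^(1/6) = 1.105966.
C = 1.105966 / 0.022 = 50.27 m^(1/2)/s.

50.27


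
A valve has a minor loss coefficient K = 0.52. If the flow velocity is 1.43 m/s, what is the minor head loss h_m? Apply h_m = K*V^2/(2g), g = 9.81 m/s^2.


Minor loss formula: h_m = K * V^2/(2g).
V^2 = 1.43^2 = 2.0449.
V^2/(2g) = 2.0449 / 19.62 = 0.1042 m.
h_m = 0.52 * 0.1042 = 0.0542 m.

0.0542


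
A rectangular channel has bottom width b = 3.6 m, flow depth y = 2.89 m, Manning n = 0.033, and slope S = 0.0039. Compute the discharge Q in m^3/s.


For a rectangular channel, the cross-sectional area A = b * y = 3.6 * 2.89 = 10.4 m^2.
The wetted perimeter P = b + 2y = 3.6 + 2*2.89 = 9.38 m.
Hydraulic radius R = A/P = 10.4/9.38 = 1.1092 m.
Velocity V = (1/n)*R^(2/3)*S^(1/2) = (1/0.033)*1.1092^(2/3)*0.0039^(1/2) = 2.0278 m/s.
Discharge Q = A * V = 10.4 * 2.0278 = 21.097 m^3/s.

21.097


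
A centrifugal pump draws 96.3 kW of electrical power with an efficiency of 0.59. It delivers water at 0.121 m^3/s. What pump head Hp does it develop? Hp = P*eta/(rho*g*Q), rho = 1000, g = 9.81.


Pump head formula: Hp = P * eta / (rho * g * Q).
Numerator: P * eta = 96.3 * 1000 * 0.59 = 56817.0 W.
Denominator: rho * g * Q = 1000 * 9.81 * 0.121 = 1187.01.
Hp = 56817.0 / 1187.01 = 47.87 m.

47.87


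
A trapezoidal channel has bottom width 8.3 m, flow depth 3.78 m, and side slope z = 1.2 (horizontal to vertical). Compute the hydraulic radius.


For a trapezoidal section with side slope z:
A = (b + z*y)*y = (8.3 + 1.2*3.78)*3.78 = 48.52 m^2.
P = b + 2*y*sqrt(1 + z^2) = 8.3 + 2*3.78*sqrt(1 + 1.2^2) = 20.109 m.
R = A/P = 48.52 / 20.109 = 2.4128 m.

2.4128


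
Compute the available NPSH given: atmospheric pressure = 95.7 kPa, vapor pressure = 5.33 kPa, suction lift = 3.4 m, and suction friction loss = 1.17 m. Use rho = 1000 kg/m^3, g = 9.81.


NPSHa = p_atm/(rho*g) - z_s - hf_s - p_vap/(rho*g).
p_atm/(rho*g) = 95.7*1000 / (1000*9.81) = 9.755 m.
p_vap/(rho*g) = 5.33*1000 / (1000*9.81) = 0.543 m.
NPSHa = 9.755 - 3.4 - 1.17 - 0.543
      = 4.64 m.

4.64


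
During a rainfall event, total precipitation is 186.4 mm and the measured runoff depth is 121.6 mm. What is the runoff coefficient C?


The runoff coefficient C = runoff depth / rainfall depth.
C = 121.6 / 186.4
  = 0.6524.

0.6524


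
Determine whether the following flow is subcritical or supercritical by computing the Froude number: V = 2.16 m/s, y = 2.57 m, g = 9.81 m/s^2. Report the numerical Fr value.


The Froude number is defined as Fr = V / sqrt(g*y).
g*y = 9.81 * 2.57 = 25.2117.
sqrt(g*y) = sqrt(25.2117) = 5.0211.
Fr = 2.16 / 5.0211 = 0.4302.
Since Fr < 1, the flow is subcritical.

0.4302


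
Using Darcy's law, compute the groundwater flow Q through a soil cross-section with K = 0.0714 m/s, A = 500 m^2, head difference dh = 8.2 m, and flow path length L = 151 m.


Darcy's law: Q = K * A * i, where i = dh/L.
Hydraulic gradient i = 8.2 / 151 = 0.054305.
Q = 0.0714 * 500 * 0.054305
  = 1.9387 m^3/s.

1.9387


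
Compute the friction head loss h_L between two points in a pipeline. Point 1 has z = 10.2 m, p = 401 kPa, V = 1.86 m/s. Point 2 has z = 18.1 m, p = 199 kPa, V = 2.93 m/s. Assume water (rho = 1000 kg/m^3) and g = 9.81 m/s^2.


Total head at each section: H = z + p/(rho*g) + V^2/(2g).
H1 = 10.2 + 401*1000/(1000*9.81) + 1.86^2/(2*9.81)
   = 10.2 + 40.877 + 0.1763
   = 51.253 m.
H2 = 18.1 + 199*1000/(1000*9.81) + 2.93^2/(2*9.81)
   = 18.1 + 20.285 + 0.4376
   = 38.823 m.
h_L = H1 - H2 = 51.253 - 38.823 = 12.43 m.

12.43
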